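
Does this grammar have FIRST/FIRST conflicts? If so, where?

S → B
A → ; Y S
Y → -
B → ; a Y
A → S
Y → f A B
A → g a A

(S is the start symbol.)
A FIRST/FIRST conflict occurs when two productions N → α and N → β for the same non-terminal have FIRST(α) ∩ FIRST(β) ≠ ∅ (with ε ∈ FIRST of a nullable right-hand side, so two nullable alternatives also conflict).

FIRST sets of the non-terminals at (or reachable through a nullable prefix from) the front of some alternative:
  FIRST(S) = { ';' }

Productions for A:
  A → ; Y S: FIRST = { ';' }
  A → S: FIRST = { ';' }
  A → g a A: FIRST = { 'g' }
Productions for Y:
  Y → -: FIRST = { '-' }
  Y → f A B: FIRST = { 'f' }
S, B have only one production, so no FIRST/FIRST conflict is possible there.

Conflict for A: A → ; Y S and A → S
  Overlap: { ';' }

Answer: Yes. A → ';' Y S / A → S on { ';' }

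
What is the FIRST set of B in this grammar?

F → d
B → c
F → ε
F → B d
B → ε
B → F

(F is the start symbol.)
{ 'c', 'd', ε }

To compute FIRST(B), examine every production with B on the left-hand side, reading each right-hand side left to right until a non-nullable symbol is reached.

FIRST sets of the other non-terminals involved (by the same procedure, iterated to a fixed point):
  FIRST(F) = { 'c', 'd', ε }

From B → c:
  - c is a terminal: add 'c' and stop
From B → ε:
  - ε-production, so ε ∈ FIRST(B)
From B → F:
  - F is a non-terminal: add FIRST(F) \ {ε} = { 'c', 'd' }
    F is nullable and nothing follows, so the whole right-hand side can vanish: ε ∈ FIRST(B)

Collecting: FIRST(B) = { 'c', 'd', ε }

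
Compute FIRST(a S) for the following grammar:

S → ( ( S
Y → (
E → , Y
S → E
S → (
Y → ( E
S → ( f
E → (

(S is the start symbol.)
{ 'a' }

To compute FIRST(a S), process the symbols left to right:
Symbol a is a terminal. Add 'a' and stop.
FIRST(a S) = { 'a' }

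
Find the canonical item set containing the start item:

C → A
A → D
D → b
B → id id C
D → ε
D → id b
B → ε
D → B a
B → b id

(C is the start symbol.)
First, augment the grammar with C' → C
I₀ = CLOSURE({ [C' → . C] }):
  [C' → . C] has the dot before C: add [C → . A]
  [C → . A] has the dot before A: add [A → . D]
  [A → . D] has the dot before D: add [D → . b], [D → .], [D → . id b], [D → . B a]
  [D → . B a] has the dot before B: add [B → . id id C], [B → .], [B → . b id]
No further items can be added.

I₀ = { [A → . D], [B → . b id], [B → . id id C], [B → .], [C → . A], [C' → . C], [D → . B a], [D → . b], [D → . id b], [D → .] }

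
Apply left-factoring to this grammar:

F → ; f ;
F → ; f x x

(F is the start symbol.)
F → ; f F'
F' → ;
F' → x x

Left-factoring transforms A → αβ₁ | αβ₂ into A → αA' and A' → β₁ | β₂
(α is the longest common prefix among the alternatives). Repeat until
no nonterminal has two alternatives with a common prefix.

Round 1: F has alternatives sharing prefix '; f'. Introduce F': F → ; f F'
  Add: F' → ;
  Add: F' → x x

No remaining common prefixes — done.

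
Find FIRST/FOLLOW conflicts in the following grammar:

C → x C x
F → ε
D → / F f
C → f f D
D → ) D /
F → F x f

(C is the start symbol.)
Yes. F → F x f with FOLLOW(F) on { 'x' }

Nullable non-terminals: F.
FIRST sets used below: FIRST(F) = { 'x', ε }

F: nullable alternative(s) F → ε; FOLLOW(F) = { 'f', 'x' }
  F → ε: FIRST \ {ε} = { } — this is the only nullable alternative, skip
  F → F x f: FIRST \ {ε} = { 'x' } — overlaps FOLLOW(F) on { 'x' }: CONFLICT

C, D have no nullable alternative, so no FIRST/FOLLOW check is needed there.

So the grammar has 1 FIRST/FOLLOW conflict (marked CONFLICT above).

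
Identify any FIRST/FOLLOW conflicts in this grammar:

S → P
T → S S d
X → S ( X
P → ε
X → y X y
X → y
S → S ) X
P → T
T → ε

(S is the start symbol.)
Yes. S → S ')' X with FOLLOW(S) on { ')', 'd' }; T → S S d with FOLLOW(T) on { ')', 'd' }; P → T with FOLLOW(P) on { ')', 'd' }

A FIRST/FOLLOW conflict occurs when a non-terminal N has a nullable alternative N → β (β ⇒* ε) and another alternative N → α with FIRST(α) ∩ FOLLOW(N) ≠ ∅: on such a lookahead the parser cannot decide between expanding α and letting N vanish via β.

Nullable non-terminals: P, S, T.
FIRST sets used below: FIRST(T) = { ')', 'd', ε }, FIRST(P) = { ')', 'd', ε }, FIRST(S) = { ')', 'd', ε }

P: nullable alternative(s) P → ε, P → T; FOLLOW(P) = { $, '(', ')', 'd' }
  P → ε: FIRST \ {ε} = { } — disjoint from FOLLOW(P)
  P → T: FIRST \ {ε} = { ')', 'd' } — overlaps FOLLOW(P) on { ')', 'd' }: CONFLICT

S: nullable alternative(s) S → P; FOLLOW(S) = { $, '(', ')', 'd' }
  S → P: FIRST \ {ε} = { ')', 'd' } — this is the only nullable alternative, skip
  S → S ) X: FIRST \ {ε} = { ')', 'd' } — overlaps FOLLOW(S) on { ')', 'd' }: CONFLICT

T: nullable alternative(s) T → ε; FOLLOW(T) = { $, '(', ')', 'd' }
  T → S S d: FIRST \ {ε} = { ')', 'd' } — overlaps FOLLOW(T) on { ')', 'd' }: CONFLICT
  T → ε: FIRST \ {ε} = { } — this is the only nullable alternative, skip

X has no nullable alternative, so no FIRST/FOLLOW check is needed there.

So the grammar has 3 FIRST/FOLLOW conflicts (marked CONFLICT above).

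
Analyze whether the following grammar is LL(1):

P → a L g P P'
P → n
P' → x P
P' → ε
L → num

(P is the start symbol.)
A grammar is LL(1) if for each non-terminal N with multiple productions, the predict sets of those productions are pairwise disjoint, where PREDICT(N → α) = (FIRST(α) \ {ε}) ∪ (FOLLOW(N) if α ⇒* ε).

Relevant sets:
  FOLLOW(P') = { $, 'x' }

For P:
  PREDICT(P → a L g P P') = { 'a' }
  PREDICT(P → n) = { 'n' }
For P':
  PREDICT(P' → x P) = { 'x' }
  PREDICT(P' → ε) = { $, 'x' }
L has a single production, so nothing to check there.

Conflict found: Predict set conflict for P': { 'x' }
The grammar is NOT LL(1).

Answer: No. Predict set conflict for P': { 'x' }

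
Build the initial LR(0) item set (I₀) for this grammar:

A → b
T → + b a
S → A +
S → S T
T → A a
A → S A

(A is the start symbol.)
{ [A → . S A], [A → . b], [A' → . A], [S → . A +], [S → . S T] }

First, augment the grammar with A' → A
I₀ = CLOSURE({ [A' → . A] }):
  [A' → . A] has the dot before A: add [A → . b], [A → . S A]
  [A → . S A] has the dot before S: add [S → . A +], [S → . S T]
No further items can be added.

I₀ = { [A → . S A], [A → . b], [A' → . A], [S → . A +], [S → . S T] }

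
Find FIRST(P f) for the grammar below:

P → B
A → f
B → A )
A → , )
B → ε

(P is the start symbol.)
{ ',', 'f' }

FIRST sets of the non-terminals involved (from the grammar, by fixed-point iteration):
  FIRST(P) = { ',', 'f', ε }

To compute FIRST(P f), process the symbols left to right:
Symbol P is a non-terminal. Add FIRST(P) \ {ε} = { ',', 'f' }
P is nullable (ε ∈ FIRST(P)), continue to the next symbol.
Symbol f is a terminal. Add 'f' and stop.
FIRST(P f) = { ',', 'f' }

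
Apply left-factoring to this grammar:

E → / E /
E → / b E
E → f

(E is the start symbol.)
Left-factoring transforms A → αβ₁ | αβ₂ into A → αA' and A' → β₁ | β₂
(α is the longest common prefix among the alternatives). Repeat until
no nonterminal has two alternatives with a common prefix.

Round 1: E has alternatives sharing prefix '/'. Introduce E': E → / E'
  Add: E' → E /
  Add: E' → b E

No remaining common prefixes — done.

Resulting grammar:
E → / E'
E' → E /
E' → b E
E → f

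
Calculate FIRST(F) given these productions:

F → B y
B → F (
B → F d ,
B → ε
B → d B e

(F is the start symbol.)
FIRST sets of the other non-terminals involved (by the same procedure, iterated to a fixed point):
  FIRST(B) = { 'd', 'y', ε }

From F → B y:
  - B is a non-terminal: add FIRST(B) \ {ε} = { 'd', 'y' }
    B is nullable, so continue to the next symbol
  - y is a terminal: add 'y' and stop

Collecting: FIRST(F) = { 'd', 'y' }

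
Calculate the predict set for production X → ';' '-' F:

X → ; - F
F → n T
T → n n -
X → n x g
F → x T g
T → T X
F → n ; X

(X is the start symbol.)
PREDICT(X → ';' '-' F) = (FIRST(RHS) \ {ε}) ∪ (FOLLOW(X) if ε ∈ FIRST(RHS), i.e. RHS ⇒* ε)
FIRST(';' '-' F) = { ';' }
ε ∉ FIRST(';' '-' F), so FOLLOW(X) is not added.
PREDICT(X → ';' '-' F) = { ';' }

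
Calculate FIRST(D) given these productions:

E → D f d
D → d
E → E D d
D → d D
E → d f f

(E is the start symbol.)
{ 'd' }

To compute FIRST(D), examine every production with D on the left-hand side, reading each right-hand side left to right until a non-nullable symbol is reached.

From D → d:
  - d is a terminal: add 'd' and stop
From D → d D:
  - d is a terminal: add 'd' and stop

Collecting: FIRST(D) = { 'd' }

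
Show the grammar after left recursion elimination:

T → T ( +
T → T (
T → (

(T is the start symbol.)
T is directly left-recursive. The standard transformation for
  A → A α₁ | ... | A α_m | β₁ | ... | β_n
is
  A  → β₁ A' | ... | β_n A'
  A' → α₁ A' | ... | α_m A' | ε

T → ( becomes T → ( T'
T → T ( + becomes T' → ( + T'
T → T ( becomes T' → ( T'
Add T' → ε

Resulting grammar:
T → ( T'
T' → ( + T'
T' → ( T'
T' → ε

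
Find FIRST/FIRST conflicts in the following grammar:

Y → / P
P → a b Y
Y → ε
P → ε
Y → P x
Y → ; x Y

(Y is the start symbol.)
A FIRST/FIRST conflict occurs when two productions N → α and N → β for the same non-terminal have FIRST(α) ∩ FIRST(β) ≠ ∅ (with ε ∈ FIRST of a nullable right-hand side, so two nullable alternatives also conflict).

FIRST sets of the non-terminals at (or reachable through a nullable prefix from) the front of some alternative:
  FIRST(P) = { 'a', ε }

Productions for Y:
  Y → / P: FIRST = { '/' }
  Y → ε: FIRST = { ε }
  Y → P x: FIRST = { 'a', 'x' }
  Y → ; x Y: FIRST = { ';' }
Productions for P:
  P → a b Y: FIRST = { 'a' }
  P → ε: FIRST = { ε }

All alternatives of each non-terminal have pairwise disjoint FIRST sets.

Answer: No FIRST/FIRST conflicts.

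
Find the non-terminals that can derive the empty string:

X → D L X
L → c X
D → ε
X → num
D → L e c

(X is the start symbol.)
{ 'D' }

ε-productions: D → ε
So D is immediately nullable.
No further non-terminal can be added: every production for the remaining non-terminals contains a terminal or a non-nullable non-terminal.
Nullable = { 'D' }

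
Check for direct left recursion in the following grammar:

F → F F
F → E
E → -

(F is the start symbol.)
Direct left recursion occurs when N → N α for some non-terminal N (the right-hand side begins with the left-hand side itself).

F → F F: LEFT RECURSIVE (starts with F)
F → E: starts with E
E → -: starts with '-'

The grammar has direct left recursion on: F.

Answer: Yes, F is left-recursive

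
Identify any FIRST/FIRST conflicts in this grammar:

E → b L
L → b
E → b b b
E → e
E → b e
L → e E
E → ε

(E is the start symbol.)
A FIRST/FIRST conflict occurs when two productions N → α and N → β for the same non-terminal have FIRST(α) ∩ FIRST(β) ≠ ∅ (with ε ∈ FIRST of a nullable right-hand side, so two nullable alternatives also conflict).

Productions for E:
  E → b L: FIRST = { 'b' }
  E → b b b: FIRST = { 'b' }
  E → e: FIRST = { 'e' }
  E → b e: FIRST = { 'b' }
  E → ε: FIRST = { ε }
Productions for L:
  L → b: FIRST = { 'b' }
  L → e E: FIRST = { 'e' }

Conflict for E: E → b L and E → b b b
  Overlap: { 'b' }
Conflict for E: E → b L and E → b e
  Overlap: { 'b' }
Conflict for E: E → b b b and E → b e
  Overlap: { 'b' }

Answer: Yes. E → b L / E → b b b on { 'b' }; E → b L / E → b e on { 'b' }; E → b b b / E → b e on { 'b' }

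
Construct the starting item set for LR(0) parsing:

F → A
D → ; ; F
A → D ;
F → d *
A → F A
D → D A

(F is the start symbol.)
{ [A → . D ;], [A → . F A], [D → . ; ; F], [D → . D A], [F → . A], [F → . d *], [F' → . F] }

First, augment the grammar with F' → F
I₀ = CLOSURE({ [F' → . F] }):
  [F' → . F] has the dot before F: add [F → . A], [F → . d *]
  [F → . A] has the dot before A: add [A → . D ;], [A → . F A]
  [A → . D ;] has the dot before D: add [D → . ; ; F], [D → . D A]
No further items can be added.

I₀ = { [A → . D ;], [A → . F A], [D → . ; ; F], [D → . D A], [F → . A], [F → . d *], [F' → . F] }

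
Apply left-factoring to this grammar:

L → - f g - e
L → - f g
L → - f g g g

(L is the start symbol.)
Left-factoring transforms A → αβ₁ | αβ₂ into A → αA' and A' → β₁ | β₂
(α is the longest common prefix among the alternatives). Repeat until
no nonterminal has two alternatives with a common prefix.

Round 1: L has alternatives sharing prefix '- f g'. Introduce L': L → - f g L'
  Add: L' → - e
  Add: L' → ε
  Add: L' → g g

No remaining common prefixes — done.

Resulting grammar:
L → - f g L'
L' → - e
L' → ε
L' → g g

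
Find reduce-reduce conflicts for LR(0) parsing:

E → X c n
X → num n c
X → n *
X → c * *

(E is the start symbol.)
No reduce-reduce conflicts

A reduce-reduce conflict occurs when an LR(0) state has two complete items [A → α .] and [B → β .] — both call for a reduction, and with no lookahead the parser cannot choose between them.

Augment with E' → E and build the canonical LR(0) collection (I0 = CLOSURE({[E' → . E]}), then GOTO on every symbol after a dot until no new states appear). It has 13 states:
  I0: { [E → . X c n], [E' → . E], [X → . c * *], [X → . n *], [X → . num n c] }  — shift
  I1: { [E' → E .] }  — accept
  I2: { [E → X . c n] }  — shift
  I3: { [X → c . * *] }  — shift
  I4: { [X → n . *] }  — shift
  I5: { [X → num . n c] }  — shift
  I6: { [X → num n . c] }  — shift
  I7: { [X → num n c .] }  — reduce
  I8: { [X → n * .] }  — reduce
  I9: { [X → c * . *] }  — shift
  I10: { [X → c * * .] }  — reduce
  I11: { [E → X c . n] }  — shift
  I12: { [E → X c n .] }  — reduce

No state contains more than one complete item.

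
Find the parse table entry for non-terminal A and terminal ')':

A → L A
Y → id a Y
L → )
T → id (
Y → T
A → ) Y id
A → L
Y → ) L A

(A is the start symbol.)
To find M[A, ')'], we find productions for A where ')' is in the predict set (PREDICT(N → α) = (FIRST(α) \ {ε}) ∪ (FOLLOW(N) if α ⇒* ε)).

Relevant sets:
  FIRST(L) = { ')' }

A → L A: PREDICT = { ')' }
  ')' is in predict set, so this production goes in M[A, ')']
A → ) Y id: PREDICT = { ')' }
  ')' is in predict set, so this production goes in M[A, ')']
A → L: PREDICT = { ')' }
  ')' is in predict set, so this production goes in M[A, ')']

M[A, ')'] = A → L A, A → ) Y id, A → L  (a multiply-defined cell — the grammar is not LL(1))

Answer: A → L A, A → ) Y id, A → L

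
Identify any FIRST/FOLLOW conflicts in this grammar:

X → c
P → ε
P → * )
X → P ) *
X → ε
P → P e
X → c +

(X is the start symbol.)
Yes. P → P e with FOLLOW(P) on { 'e' }

A FIRST/FOLLOW conflict occurs when a non-terminal N has a nullable alternative N → β (β ⇒* ε) and another alternative N → α with FIRST(α) ∩ FOLLOW(N) ≠ ∅: on such a lookahead the parser cannot decide between expanding α and letting N vanish via β.

Nullable non-terminals: P, X.
FIRST sets used below: FIRST(P) = { '*', 'e', ε }

P: nullable alternative(s) P → ε; FOLLOW(P) = { ')', 'e' }
  P → ε: FIRST \ {ε} = { } — this is the only nullable alternative, skip
  P → * ): FIRST \ {ε} = { '*' } — disjoint from FOLLOW(P)
  P → P e: FIRST \ {ε} = { '*', 'e' } — overlaps FOLLOW(P) on { 'e' }: CONFLICT

X: nullable alternative(s) X → ε; FOLLOW(X) = { $ }
  X → c: FIRST \ {ε} = { 'c' } — disjoint from FOLLOW(X)
  X → P ) *: FIRST \ {ε} = { ')', '*', 'e' } — disjoint from FOLLOW(X)
  X → ε: FIRST \ {ε} = { } — this is the only nullable alternative, skip
  X → c +: FIRST \ {ε} = { 'c' } — disjoint from FOLLOW(X)

So the grammar has 1 FIRST/FOLLOW conflict (marked CONFLICT above).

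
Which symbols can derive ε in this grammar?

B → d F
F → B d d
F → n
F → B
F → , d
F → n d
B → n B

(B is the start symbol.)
None

There are no ε-productions, so no non-terminal can derive ε.
No non-terminals are nullable.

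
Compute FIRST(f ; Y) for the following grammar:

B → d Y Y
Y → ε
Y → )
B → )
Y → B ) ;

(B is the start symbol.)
{ 'f' }

To compute FIRST(f ; Y), process the symbols left to right:
Symbol f is a terminal. Add 'f' and stop.
FIRST(f ; Y) = { 'f' }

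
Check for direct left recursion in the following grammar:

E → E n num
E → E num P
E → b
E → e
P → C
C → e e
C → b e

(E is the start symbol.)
E → E n num: LEFT RECURSIVE (starts with E)
E → E num P: LEFT RECURSIVE (starts with E)
E → b: starts with b
E → e: starts with e
P → C: starts with C
C → e e: starts with e
C → b e: starts with b

The grammar has direct left recursion on: E.

Answer: Yes, E is left-recursive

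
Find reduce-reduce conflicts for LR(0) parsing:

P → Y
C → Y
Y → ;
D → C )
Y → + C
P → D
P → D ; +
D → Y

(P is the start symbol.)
Augment with P' → P and build the canonical LR(0) collection (I0 = CLOSURE({[P' → . P]}), then GOTO on every symbol after a dot until no new states appear). It has 12 states:
  I0: { [C → . Y], [D → . C )], [D → . Y], [P → . D ; +], [P → . D], [P → . Y], [P' → . P], [Y → . + C], [Y → . ;] }  — shift
  I1: { [C → . Y], [Y → + . C], [Y → . + C], [Y → . ;] }  — shift
  I2: { [Y → ; .] }  — reduce
  I3: { [D → C . )] }  — shift
  I4: { [P → D . ; +], [P → D .] }  — shift, reduce
  I5: { [P' → P .] }  — accept
  I6: { [C → Y .], [D → Y .], [P → Y .] }  — 3 reduces
  I7: { [P → D ; . +] }  — shift
  I8: { [P → D ; + .] }  — reduce
  I9: { [D → C ) .] }  — reduce
  I10: { [Y → + C .] }  — reduce
  I11: { [C → Y .] }  — reduce

I6 contains complete items [C → Y .], [D → Y .], [P → Y .] — reduce-reduce conflict.

Answer: Yes — I6: [C → Y .] vs [D → Y .]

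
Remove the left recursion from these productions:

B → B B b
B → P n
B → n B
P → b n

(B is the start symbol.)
B is directly left-recursive. The standard transformation for
  A → A α₁ | ... | A α_m | β₁ | ... | β_n
is
  A  → β₁ A' | ... | β_n A'
  A' → α₁ A' | ... | α_m A' | ε

B → P n becomes B → P n B'
B → n B becomes B → n B B'
B → B B b becomes B' → B b B'
Add B' → ε

Productions for other non-terminals are unchanged:
  P → b n

Resulting grammar:
B → P n B'
B → n B B'
B' → B b B'
B' → ε
P → b n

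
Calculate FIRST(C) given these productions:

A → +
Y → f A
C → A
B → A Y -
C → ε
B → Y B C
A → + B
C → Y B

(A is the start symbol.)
To compute FIRST(C), examine every production with C on the left-hand side, reading each right-hand side left to right until a non-nullable symbol is reached.

FIRST sets of the other non-terminals involved (by the same procedure, iterated to a fixed point):
  FIRST(A) = { '+' }
  FIRST(Y) = { 'f' }

From C → A:
  - A is a non-terminal: add FIRST(A) \ {ε} = { '+' }
    A is not nullable, so stop
From C → ε:
  - ε-production, so ε ∈ FIRST(C)
From C → Y B:
  - Y is a non-terminal: add FIRST(Y) \ {ε} = { 'f' }
    Y is not nullable, so stop

Collecting: FIRST(C) = { '+', 'f', ε }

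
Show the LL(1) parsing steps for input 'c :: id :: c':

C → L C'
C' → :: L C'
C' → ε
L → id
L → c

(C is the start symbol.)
LL(1) parsing maintains a stack (initially the start symbol over $) and the input. At each step: if the stack top is a terminal, match it against the current input token; if it is a non-terminal N, replace it with the RHS of M[N, lookahead] (the unique production whose predict set contains the lookahead).

Stack is shown with the top on the left.

Stack      Input           Action
---------------------------------
C $        c :: id :: c $  output C → L C'
L C' $     c :: id :: c $  output L → c
c C' $     c :: id :: c $  match 'c'
C' $       :: id :: c $    output C' → :: L C'
:: L C' $  :: id :: c $    match '::'
L C' $     id :: c $       output L → id
id C' $    id :: c $       match 'id'
C' $       :: c $          output C' → :: L C'
:: L C' $  :: c $          match '::'
L C' $     c $             output L → c
c C' $     c $             match 'c'
C' $       $               output C' → ε
$          $               accept

The string is accepted.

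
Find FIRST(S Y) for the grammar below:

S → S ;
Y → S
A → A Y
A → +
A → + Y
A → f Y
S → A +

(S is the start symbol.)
{ '+', 'f' }

FIRST sets of the non-terminals involved (from the grammar, by fixed-point iteration):
  FIRST(S) = { '+', 'f' }

To compute FIRST(S Y), process the symbols left to right:
Symbol S is a non-terminal. Add FIRST(S) \ {ε} = { '+', 'f' }
S is not nullable (ε ∉ FIRST(S)), so stop here.
FIRST(S Y) = { '+', 'f' }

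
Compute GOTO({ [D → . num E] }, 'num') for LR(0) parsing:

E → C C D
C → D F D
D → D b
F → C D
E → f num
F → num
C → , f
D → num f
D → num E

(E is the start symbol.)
{ [C → . , f], [C → . D F D], [D → . D b], [D → . num E], [D → . num f], [D → num . E], [E → . C C D], [E → . f num] }

GOTO(I, 'num') = CLOSURE({ [A → αX.β] : [A → α.Xβ] ∈ I, X = 'num' })

Items with dot before 'num', with the dot advanced:
  [D → . num E] → [D → num . E]
Closure of the advanced items:
  [D → num . E] has the dot before E: add [E → . C C D], [E → . f num]
  [E → . C C D] has the dot before C: add [C → . D F D], [C → . , f]
  [C → . D F D] has the dot before D: add [D → . D b], [D → . num f], [D → . num E]

GOTO = { [C → . , f], [C → . D F D], [D → . D b], [D → . num E], [D → . num f], [D → num . E], [E → . C C D], [E → . f num] }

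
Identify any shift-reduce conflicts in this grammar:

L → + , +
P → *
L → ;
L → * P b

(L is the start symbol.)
A shift-reduce conflict occurs when an LR(0) state has both:
  - a complete (reduce) item [A → α .] (dot at the end), and
  - a shift item [B → β . c γ] (dot before a terminal).

Augment with L' → L and build the canonical LR(0) collection (I0 = CLOSURE({[L' → . L]}), then GOTO on every symbol after a dot until no new states appear). It has 10 states:
  I0: { [L → . * P b], [L → . + , +], [L → . ;], [L' → . L] }  — shift
  I1: { [L → * . P b], [P → . *] }  — shift
  I2: { [L → + . , +] }  — shift
  I3: { [L → ; .] }  — reduce
  I4: { [L' → L .] }  — accept
  I5: { [L → + , . +] }  — shift
  I6: { [L → + , + .] }  — reduce
  I7: { [P → * .] }  — reduce
  I8: { [L → * P . b] }  — shift
  I9: { [L → * P b .] }  — reduce

No state contains both a complete item and a shift item.

Answer: No shift-reduce conflicts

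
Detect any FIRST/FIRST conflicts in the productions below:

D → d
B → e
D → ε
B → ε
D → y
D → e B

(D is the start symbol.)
No FIRST/FIRST conflicts.

A FIRST/FIRST conflict occurs when two productions N → α and N → β for the same non-terminal have FIRST(α) ∩ FIRST(β) ≠ ∅ (with ε ∈ FIRST of a nullable right-hand side, so two nullable alternatives also conflict).

Productions for D:
  D → d: FIRST = { 'd' }
  D → ε: FIRST = { ε }
  D → y: FIRST = { 'y' }
  D → e B: FIRST = { 'e' }
Productions for B:
  B → e: FIRST = { 'e' }
  B → ε: FIRST = { ε }

All alternatives of each non-terminal have pairwise disjoint FIRST sets.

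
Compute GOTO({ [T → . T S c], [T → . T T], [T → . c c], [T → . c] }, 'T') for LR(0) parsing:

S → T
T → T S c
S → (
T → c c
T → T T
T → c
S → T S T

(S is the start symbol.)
{ [S → . (], [S → . T S T], [S → . T], [T → . T S c], [T → . T T], [T → . c c], [T → . c], [T → T . S c], [T → T . T] }

GOTO(I, 'T') = CLOSURE({ [A → αX.β] : [A → α.Xβ] ∈ I, X = 'T' })

Items with dot before 'T', with the dot advanced:
  [T → . T S c] → [T → T . S c]
  [T → . T T] → [T → T . T]
Closure of the advanced items:
  [T → T . S c] has the dot before S: add [S → . T], [S → . (], [S → . T S T]
  [T → T . T] has the dot before T: add [T → . T S c], [T → . c c], [T → . T T], [T → . c]

GOTO = { [S → . (], [S → . T S T], [S → . T], [T → . T S c], [T → . T T], [T → . c c], [T → . c], [T → T . S c], [T → T . T] }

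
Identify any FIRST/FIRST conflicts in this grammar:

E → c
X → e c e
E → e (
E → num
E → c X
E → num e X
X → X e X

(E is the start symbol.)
FIRST sets of the non-terminals at (or reachable through a nullable prefix from) the front of some alternative:
  FIRST(X) = { 'e' }

Productions for E:
  E → c: FIRST = { 'c' }
  E → e (: FIRST = { 'e' }
  E → num: FIRST = { 'num' }
  E → c X: FIRST = { 'c' }
  E → num e X: FIRST = { 'num' }
Productions for X:
  X → e c e: FIRST = { 'e' }
  X → X e X: FIRST = { 'e' }

Conflict for E: E → c and E → c X
  Overlap: { 'c' }
Conflict for E: E → num and E → num e X
  Overlap: { 'num' }
Conflict for X: X → e c e and X → X e X
  Overlap: { 'e' }

Answer: Yes. E → c / E → c X on { 'c' }; E → num / E → num e X on { 'num' }; X → e c e / X → X e X on { 'e' }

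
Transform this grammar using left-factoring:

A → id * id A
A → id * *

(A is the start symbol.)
Left-factoring transforms A → αβ₁ | αβ₂ into A → αA' and A' → β₁ | β₂
(α is the longest common prefix among the alternatives). Repeat until
no nonterminal has two alternatives with a common prefix.

Round 1: A has alternatives sharing prefix 'id *'. Introduce A': A → id * A'
  Add: A' → id A
  Add: A' → *

No remaining common prefixes — done.

Resulting grammar:
A → id * A'
A' → id A
A' → *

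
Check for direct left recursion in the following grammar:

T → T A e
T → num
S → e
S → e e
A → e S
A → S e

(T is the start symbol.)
Direct left recursion occurs when N → N α for some non-terminal N (the right-hand side begins with the left-hand side itself).

T → T A e: LEFT RECURSIVE (starts with T)
T → num: starts with num
S → e: starts with e
S → e e: starts with e
A → e S: starts with e
A → S e: starts with S

The grammar has direct left recursion on: T.

Answer: Yes, T is left-recursive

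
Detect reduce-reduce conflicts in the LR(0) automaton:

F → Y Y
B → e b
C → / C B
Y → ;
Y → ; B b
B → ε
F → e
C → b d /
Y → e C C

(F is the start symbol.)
Augment with F' → F and build the canonical LR(0) collection (I0 = CLOSURE({[F' → . F]}), then GOTO on every symbol after a dot until no new states appear). It has 19 states:
  I0: { [F → . Y Y], [F → . e], [F' → . F], [Y → . ; B b], [Y → . ;], [Y → . e C C] }  — shift
  I1: { [B → . e b], [B → .], [Y → ; . B b], [Y → ; .] }  — shift, 2 reduces
  I2: { [F' → F .] }  — accept
  I3: { [F → Y . Y], [Y → . ; B b], [Y → . ;], [Y → . e C C] }  — shift
  I4: { [C → . / C B], [C → . b d /], [F → e .], [Y → e . C C] }  — shift, reduce
  I5: { [C → . / C B], [C → . b d /], [C → / . C B] }  — shift
  I6: { [C → . / C B], [C → . b d /], [Y → e C . C] }  — shift
  I7: { [C → b . d /] }  — shift
  I8: { [C → b d . /] }  — shift
  I9: { [C → b d / .] }  — reduce
  I10: { [Y → e C C .] }  — reduce
  I11: { [B → . e b], [B → .], [C → / C . B] }  — shift, reduce
  I12: { [C → / C B .] }  — reduce
  I13: { [B → e . b] }  — shift
  I14: { [B → e b .] }  — reduce
  I15: { [F → Y Y .] }  — reduce
  I16: { [C → . / C B], [C → . b d /], [Y → e . C C] }  — shift
  I17: { [Y → ; B . b] }  — shift
  I18: { [Y → ; B b .] }  — reduce

I1 contains complete items [B → .], [Y → ; .] — reduce-reduce conflict.

Answer: Yes — I1: [B → .] vs [Y → ; .]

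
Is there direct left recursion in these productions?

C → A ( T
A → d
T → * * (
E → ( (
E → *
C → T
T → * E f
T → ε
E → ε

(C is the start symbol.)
No direct left recursion

C → A ( T: starts with A
A → d: starts with d
T → * * (: starts with '*'
E → ( (: starts with '('
E → *: starts with '*'
C → T: starts with T
T → * E f: starts with '*'
T → ε: starts with ε
E → ε: starts with ε

No direct left recursion found.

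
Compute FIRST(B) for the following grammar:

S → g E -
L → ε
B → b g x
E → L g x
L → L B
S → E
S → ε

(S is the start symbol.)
From B → b g x:
  - b is a terminal: add 'b' and stop

Collecting: FIRST(B) = { 'b' }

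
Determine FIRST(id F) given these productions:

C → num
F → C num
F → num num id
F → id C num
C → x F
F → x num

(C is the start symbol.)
To compute FIRST(id F), process the symbols left to right:
Symbol id is a terminal. Add 'id' and stop.
FIRST(id F) = { 'id' }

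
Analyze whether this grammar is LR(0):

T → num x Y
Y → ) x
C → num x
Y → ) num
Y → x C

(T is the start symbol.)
A grammar is LR(0) if no state in the canonical LR(0) collection has:
  - both a shift item (dot before a terminal) and a complete item (shift-reduce conflict), or
  - two or more complete items (reduce-reduce conflict; the accept item [T' → T .] counts as a complete item here).

Augment with T' → T and build the canonical LR(0) collection (I0 = CLOSURE({[T' → . T]}), then GOTO on every symbol after a dot until no new states appear). It has 12 states:
  I0: { [T → . num x Y], [T' → . T] }  — shift
  I1: { [T' → T .] }  — accept
  I2: { [T → num . x Y] }  — shift
  I3: { [T → num x . Y], [Y → . ) num], [Y → . ) x], [Y → . x C] }  — shift
  I4: { [Y → ) . num], [Y → ) . x] }  — shift
  I5: { [T → num x Y .] }  — reduce
  I6: { [C → . num x], [Y → x . C] }  — shift
  I7: { [Y → x C .] }  — reduce
  I8: { [C → num . x] }  — shift
  I9: { [C → num x .] }  — reduce
  I10: { [Y → ) num .] }  — reduce
  I11: { [Y → ) x .] }  — reduce

Every state is either a pure shift/goto state or contains exactly one complete item and nothing to shift — no conflicts. The grammar is LR(0).

Answer: Yes, the grammar is LR(0)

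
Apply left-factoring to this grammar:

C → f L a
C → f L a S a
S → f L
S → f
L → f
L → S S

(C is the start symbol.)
Left-factoring transforms A → αβ₁ | αβ₂ into A → αA' and A' → β₁ | β₂
(α is the longest common prefix among the alternatives). Repeat until
no nonterminal has two alternatives with a common prefix.

Round 1: C has alternatives sharing prefix 'f L a'. Introduce C': C → f L a C'
  Add: C' → ε
  Add: C' → S a

Round 2: S has alternatives sharing prefix 'f'. Introduce S': S → f S'
  Add: S' → L
  Add: S' → ε

No remaining common prefixes — done.

Resulting grammar:
C → f L a C'
C' → ε
C' → S a
S → f S'
S' → L
S' → ε
L → f
L → S S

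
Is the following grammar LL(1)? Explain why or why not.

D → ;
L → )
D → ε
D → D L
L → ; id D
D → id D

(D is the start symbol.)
A grammar is LL(1) if for each non-terminal N with multiple productions, the predict sets of those productions are pairwise disjoint, where PREDICT(N → α) = (FIRST(α) \ {ε}) ∪ (FOLLOW(N) if α ⇒* ε).

Relevant sets:
  FIRST(D) = { ')', ';', 'id', ε }
  FIRST(L) = { ')', ';' }
  FOLLOW(D) = { $, ')', ';' }

For D:
  PREDICT(D → ';') = { ';' }
  PREDICT(D → ε) = { $, ')', ';' }
  PREDICT(D → D L) = { ')', ';', 'id' }
  PREDICT(D → id D) = { 'id' }
For L:
  PREDICT(L → ')') = { ')' }
  PREDICT(L → ';' id D) = { ';' }

Conflict found: Predict set conflict for D: { ';' }
The grammar is NOT LL(1).

Answer: No. Predict set conflict for D: { ';' }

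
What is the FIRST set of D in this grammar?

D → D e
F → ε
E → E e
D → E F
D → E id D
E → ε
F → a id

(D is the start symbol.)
{ 'a', 'e', 'id', ε }

To compute FIRST(D), examine every production with D on the left-hand side, reading each right-hand side left to right until a non-nullable symbol is reached.

FIRST sets of the other non-terminals involved (by the same procedure, iterated to a fixed point):
  FIRST(E) = { 'e', ε }
  FIRST(F) = { 'a', ε }

From D → D e:
  - D is the symbol being defined: contributes nothing new
    D is nullable, so continue to the next symbol
  - e is a terminal: add 'e' and stop
From D → E F:
  - E is a non-terminal: add FIRST(E) \ {ε} = { 'e' }
    E is nullable, so continue to the next symbol
  - F is a non-terminal: add FIRST(F) \ {ε} = { 'a' }
    F is nullable and nothing follows, so the whole right-hand side can vanish: ε ∈ FIRST(D)
From D → E id D:
  - E is a non-terminal: add FIRST(E) \ {ε} = { 'e' }
    E is nullable, so continue to the next symbol
  - id is a terminal: add 'id' and stop

Collecting: FIRST(D) = { 'a', 'e', 'id', ε }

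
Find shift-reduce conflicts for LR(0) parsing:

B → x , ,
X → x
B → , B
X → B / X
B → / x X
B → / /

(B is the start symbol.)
Yes — I11: [X → x .] vs [B → x . , ,]

A shift-reduce conflict occurs when an LR(0) state has both:
  - a complete (reduce) item [A → α .] (dot at the end), and
  - a shift item [B → β . c γ] (dot before a terminal).

Augment with B' → B and build the canonical LR(0) collection (I0 = CLOSURE({[B' → . B]}), then GOTO on every symbol after a dot until no new states appear). It has 15 states:
  I0: { [B → . , B], [B → . / /], [B → . / x X], [B → . x , ,], [B' → . B] }  — shift
  I1: { [B → , . B], [B → . , B], [B → . / /], [B → . / x X], [B → . x , ,] }  — shift
  I2: { [B → / . /], [B → / . x X] }  — shift
  I3: { [B' → B .] }  — accept
  I4: { [B → x . , ,] }  — shift
  I5: { [B → x , . ,] }  — shift
  I6: { [B → x , , .] }  — reduce
  I7: { [B → / / .] }  — reduce
  I8: { [B → . , B], [B → . / /], [B → . / x X], [B → . x , ,], [B → / x . X], [X → . B / X], [X → . x] }  — shift
  I9: { [X → B . / X] }  — shift
  I10: { [B → / x X .] }  — reduce
  I11: { [B → x . , ,], [X → x .] }  — shift, reduce
  I12: { [B → . , B], [B → . / /], [B → . / x X], [B → . x , ,], [X → . B / X], [X → . x], [X → B / . X] }  — shift
  I13: { [X → B / X .] }  — reduce
  I14: { [B → , B .] }  — reduce

I11 contains reduce item [X → x .] and shift item [B → x . , ,] — shift-reduce conflict.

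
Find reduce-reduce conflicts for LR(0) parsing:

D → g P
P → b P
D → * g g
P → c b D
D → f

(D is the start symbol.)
Augment with D' → D and build the canonical LR(0) collection (I0 = CLOSURE({[D' → . D]}), then GOTO on every symbol after a dot until no new states appear). It has 13 states:
  I0: { [D → . * g g], [D → . f], [D → . g P], [D' → . D] }  — shift
  I1: { [D → * . g g] }  — shift
  I2: { [D' → D .] }  — accept
  I3: { [D → f .] }  — reduce
  I4: { [D → g . P], [P → . b P], [P → . c b D] }  — shift
  I5: { [D → g P .] }  — reduce
  I6: { [P → . b P], [P → . c b D], [P → b . P] }  — shift
  I7: { [P → c . b D] }  — shift
  I8: { [D → . * g g], [D → . f], [D → . g P], [P → c b . D] }  — shift
  I9: { [P → c b D .] }  — reduce
  I10: { [P → b P .] }  — reduce
  I11: { [D → * g . g] }  — shift
  I12: { [D → * g g .] }  — reduce

No state contains more than one complete item.

Answer: No reduce-reduce conflicts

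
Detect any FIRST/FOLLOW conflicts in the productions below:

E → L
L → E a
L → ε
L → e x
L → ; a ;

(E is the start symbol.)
Yes. L → E a with FOLLOW(L) on { 'a' }

A FIRST/FOLLOW conflict occurs when a non-terminal N has a nullable alternative N → β (β ⇒* ε) and another alternative N → α with FIRST(α) ∩ FOLLOW(N) ≠ ∅: on such a lookahead the parser cannot decide between expanding α and letting N vanish via β.

Nullable non-terminals: E, L.
FIRST sets used below: FIRST(E) = { ';', 'a', 'e', ε }
E has a nullable alternative but only one production, so nothing to check.

L: nullable alternative(s) L → ε; FOLLOW(L) = { $, 'a' }
  L → E a: FIRST \ {ε} = { ';', 'a', 'e' } — overlaps FOLLOW(L) on { 'a' }: CONFLICT
  L → ε: FIRST \ {ε} = { } — this is the only nullable alternative, skip
  L → e x: FIRST \ {ε} = { 'e' } — disjoint from FOLLOW(L)
  L → ; a ;: FIRST \ {ε} = { ';' } — disjoint from FOLLOW(L)

So the grammar has 1 FIRST/FOLLOW conflict (marked CONFLICT above).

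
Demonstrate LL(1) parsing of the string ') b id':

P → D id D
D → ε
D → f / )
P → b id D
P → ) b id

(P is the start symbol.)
LL(1) parsing maintains a stack (initially the start symbol over $) and the input. At each step: if the stack top is a terminal, match it against the current input token; if it is a non-terminal N, replace it with the RHS of M[N, lookahead] (the unique production whose predict set contains the lookahead).

Stack is shown with the top on the left.

Stack     Input     Action
--------------------------
P $       ) b id $  output P → ) b id
) b id $  ) b id $  match ')'
b id $    b id $    match 'b'
id $      id $      match 'id'
$         $         accept

The string is accepted.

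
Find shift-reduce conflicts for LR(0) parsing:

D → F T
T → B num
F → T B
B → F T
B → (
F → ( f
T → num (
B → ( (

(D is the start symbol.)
Augment with D' → D and build the canonical LR(0) collection (I0 = CLOSURE({[D' → . D]}), then GOTO on every symbol after a dot until no new states appear). It has 15 states:
  I0: { [B → . ( (], [B → . (], [B → . F T], [D → . F T], [D' → . D], [F → . ( f], [F → . T B], [T → . B num], [T → . num (] }  — shift
  I1: { [B → ( . (], [B → ( .], [F → ( . f] }  — shift, reduce
  I2: { [T → B . num] }  — shift
  I3: { [D' → D .] }  — accept
  I4: { [B → . ( (], [B → . (], [B → . F T], [B → F . T], [D → F . T], [F → . ( f], [F → . T B], [T → . B num], [T → . num (] }  — shift
  I5: { [B → . ( (], [B → . (], [B → . F T], [F → . ( f], [F → . T B], [F → T . B], [T → . B num], [T → . num (] }  — shift
  I6: { [T → num . (] }  — shift
  I7: { [T → num ( .] }  — reduce
  I8: { [F → T B .], [T → B . num] }  — shift, reduce
  I9: { [B → . ( (], [B → . (], [B → . F T], [B → F . T], [F → . ( f], [F → . T B], [T → . B num], [T → . num (] }  — shift
  I10: { [B → . ( (], [B → . (], [B → . F T], [B → F T .], [F → . ( f], [F → . T B], [F → T . B], [T → . B num], [T → . num (] }  — shift, reduce
  I11: { [T → B num .] }  — reduce
  I12: { [B → . ( (], [B → . (], [B → . F T], [B → F T .], [D → F T .], [F → . ( f], [F → . T B], [F → T . B], [T → . B num], [T → . num (] }  — shift, 2 reduces
  I13: { [B → ( ( .] }  — reduce
  I14: { [F → ( f .] }  — reduce

I1 contains reduce item [B → ( .] and shift items [B → ( . (], [F → ( . f] — shift-reduce conflict.
I8 contains reduce item [F → T B .] and shift item [T → B . num] — shift-reduce conflict.
I10 contains reduce item [B → F T .] and shift items [B → . (], [B → . ( (], [F → . ( f], [T → . num (] — shift-reduce conflict.
I12 contains reduce items [B → F T .], [D → F T .] and shift items [B → . (], [B → . ( (], [F → . ( f], [T → . num (] — shift-reduce conflict.

Answer: Yes — I1: [B → ( .] vs [B → ( . (]; I8: [F → T B .] vs [T → B . num]; I10: [B → F T .] vs [B → . (]; I12: [B → F T .] vs [B → . (]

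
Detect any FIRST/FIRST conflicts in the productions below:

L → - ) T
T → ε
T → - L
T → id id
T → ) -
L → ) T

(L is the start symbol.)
No FIRST/FIRST conflicts.

A FIRST/FIRST conflict occurs when two productions N → α and N → β for the same non-terminal have FIRST(α) ∩ FIRST(β) ≠ ∅ (with ε ∈ FIRST of a nullable right-hand side, so two nullable alternatives also conflict).

Productions for L:
  L → - ) T: FIRST = { '-' }
  L → ) T: FIRST = { ')' }
Productions for T:
  T → ε: FIRST = { ε }
  T → - L: FIRST = { '-' }
  T → id id: FIRST = { 'id' }
  T → ) -: FIRST = { ')' }

All alternatives of each non-terminal have pairwise disjoint FIRST sets.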